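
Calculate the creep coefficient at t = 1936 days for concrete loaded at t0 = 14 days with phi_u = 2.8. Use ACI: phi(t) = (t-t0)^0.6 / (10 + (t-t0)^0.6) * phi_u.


dt = 1936 - 14 = 1922
phi = 1922^0.6 / (10 + 1922^0.6) * 2.8
= 2.529

2.529


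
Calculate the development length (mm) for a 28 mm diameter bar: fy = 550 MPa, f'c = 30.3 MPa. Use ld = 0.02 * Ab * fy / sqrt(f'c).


Ab = pi * 28^2 / 4 = 615.752 mm2
ld = 0.02 * 615.752 * 550 / sqrt(30.3)
= 1230.5 mm

1230.5


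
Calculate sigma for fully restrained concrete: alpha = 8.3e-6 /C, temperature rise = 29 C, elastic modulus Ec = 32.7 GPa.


sigma = alpha * dT * Ec
= 8.3e-6 * 29 * 32.7 * 1000
= 7.871 MPa

7.871


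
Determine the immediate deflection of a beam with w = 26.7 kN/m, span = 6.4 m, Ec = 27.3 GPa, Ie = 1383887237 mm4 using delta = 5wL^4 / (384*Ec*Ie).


Convert: L = 6.4 m = 6400 mm, Ec = 27.3 GPa = 27300 MPa
delta = 5 * 26.7 * 6400^4 / (384 * 27300 * 1383887237)
= 15.44 mm

15.44


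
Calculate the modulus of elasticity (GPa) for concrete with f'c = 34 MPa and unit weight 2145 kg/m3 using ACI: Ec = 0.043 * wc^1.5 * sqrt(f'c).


Ec = 0.043 * 2145^1.5 * sqrt(34) / 1000
= 24.91 GPa

24.91


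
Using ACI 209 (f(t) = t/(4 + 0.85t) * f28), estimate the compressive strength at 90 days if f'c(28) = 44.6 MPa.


f(90) = 90 / (4 + 0.85 * 90) * 44.6
= 90 / 80.5 * 44.6
= 49.86 MPa

49.86


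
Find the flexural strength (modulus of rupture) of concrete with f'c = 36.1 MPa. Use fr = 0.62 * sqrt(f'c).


fr = 0.62 * sqrt(36.1)
= 3.725 MPa

3.725


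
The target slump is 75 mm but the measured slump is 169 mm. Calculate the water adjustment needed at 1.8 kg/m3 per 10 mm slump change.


Difference = 75 - 169 = -94 mm
Water adjustment = -94 * 1.8 / 10 = -16.9 kg/m3

-16.9


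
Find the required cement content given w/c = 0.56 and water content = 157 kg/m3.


Cement = water / (w/c)
= 157 / 0.56
= 280.4 kg/m3

280.4


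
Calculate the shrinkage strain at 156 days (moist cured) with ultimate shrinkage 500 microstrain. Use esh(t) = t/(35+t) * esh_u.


esh(156) = 156 / (35 + 156) * 500
= 156 / 191 * 500
= 408.4 microstrain

408.4


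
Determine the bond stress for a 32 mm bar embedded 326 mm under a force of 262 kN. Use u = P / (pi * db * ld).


u = P / (pi * db * ld)
= 262 * 1000 / (pi * 32 * 326)
= 7.994 MPa

7.994


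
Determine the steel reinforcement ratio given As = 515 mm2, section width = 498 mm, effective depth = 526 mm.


rho = As / (b * d)
= 515 / (498 * 526)
= 0.002

0.002


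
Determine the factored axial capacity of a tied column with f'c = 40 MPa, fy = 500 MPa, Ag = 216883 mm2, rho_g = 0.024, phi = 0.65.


Ast = rho * Ag = 0.024 * 216883 = 5205.192 mm2
phi*Pn = 0.65 * 0.80 * (0.85 * 40 * (216883 - 5205.192) + 500 * 5205.192) / 1000
= 5095.81 kN

5095.81


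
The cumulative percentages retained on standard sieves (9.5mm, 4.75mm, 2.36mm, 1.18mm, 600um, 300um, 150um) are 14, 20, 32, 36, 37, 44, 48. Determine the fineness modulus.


FM = sum(cumulative % retained) / 100
= 231 / 100
= 2.31

2.31


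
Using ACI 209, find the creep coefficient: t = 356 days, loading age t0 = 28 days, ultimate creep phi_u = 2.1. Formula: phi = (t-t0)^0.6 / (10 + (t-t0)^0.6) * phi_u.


dt = 356 - 28 = 328
phi = 328^0.6 / (10 + 328^0.6) * 2.1
= 1.604

1.604


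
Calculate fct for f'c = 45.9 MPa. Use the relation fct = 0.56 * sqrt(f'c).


fct = 0.56 * sqrt(45.9)
= 0.56 * 6.775
= 3.794 MPa

3.794


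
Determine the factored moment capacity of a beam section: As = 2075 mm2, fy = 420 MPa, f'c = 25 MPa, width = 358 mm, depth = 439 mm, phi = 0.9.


a = As * fy / (0.85 * f'c * b)
= 2075 * 420 / (0.85 * 25 * 358)
= 114.558 mm
Mn = As * fy * (d - a/2) / 10^6
= 332.6699 kN-m
phi*Mn = 0.9 * 332.6699 = 299.4 kN-m

299.4


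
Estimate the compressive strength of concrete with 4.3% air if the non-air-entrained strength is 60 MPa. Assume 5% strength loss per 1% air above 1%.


Strength loss = (4.3 - 1) * 5 = 16.5%
f'c = 60 * (1 - 16.5/100)
= 50.1 MPa

50.1


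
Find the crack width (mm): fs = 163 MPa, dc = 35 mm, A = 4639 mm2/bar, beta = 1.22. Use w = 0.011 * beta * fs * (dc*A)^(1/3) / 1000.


w = 0.011 * beta * fs * (dc * A)^(1/3) / 1000
= 0.011 * 1.22 * 163 * (35 * 4639)^(1/3) / 1000
= 0.119 mm

0.119


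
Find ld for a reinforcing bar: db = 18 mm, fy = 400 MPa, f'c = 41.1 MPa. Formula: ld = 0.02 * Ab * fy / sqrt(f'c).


Ab = pi * 18^2 / 4 = 254.469 mm2
ld = 0.02 * 254.469 * 400 / sqrt(41.1)
= 317.5 mm

317.5


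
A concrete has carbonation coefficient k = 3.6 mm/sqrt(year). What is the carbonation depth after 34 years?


depth = k * sqrt(t)
= 3.6 * sqrt(34)
= 20.99 mm

20.99


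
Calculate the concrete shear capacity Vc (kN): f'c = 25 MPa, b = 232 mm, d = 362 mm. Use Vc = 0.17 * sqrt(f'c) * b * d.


Vc = 0.17 * sqrt(25) * 232 * 362 / 1000
= 71.39 kN

71.39


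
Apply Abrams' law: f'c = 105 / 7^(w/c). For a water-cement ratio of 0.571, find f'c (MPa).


f'c = 105 / 7^0.571
= 105 / 3.038
= 34.57 MPa

34.57


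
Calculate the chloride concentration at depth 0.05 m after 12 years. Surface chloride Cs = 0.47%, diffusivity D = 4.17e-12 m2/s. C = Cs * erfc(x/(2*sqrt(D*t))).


t_seconds = 12 * 365.25 * 24 * 3600 = 378691200.0 s
arg = 0.05 / (2 * sqrt(4.17e-12 * 378691200.0))
= 0.6291
erfc(0.6291) = 0.3736
C = 0.47 * 0.3736 = 0.1756%

0.1756


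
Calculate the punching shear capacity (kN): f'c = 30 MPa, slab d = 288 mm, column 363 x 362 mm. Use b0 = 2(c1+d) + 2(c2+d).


b0 = 2*(363 + 288) + 2*(362 + 288) = 2602 mm
Vc = 0.33 * sqrt(30) * 2602 * 288 / 1000
= 1354.49 kN

1354.49


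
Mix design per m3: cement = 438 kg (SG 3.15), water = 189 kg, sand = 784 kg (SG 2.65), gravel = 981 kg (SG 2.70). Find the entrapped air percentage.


Vol cement = 438 / (3.15 * 1000) = 0.139048 m3
Vol water = 189 / 1000 = 0.189 m3
Vol sand = 784 / (2.65 * 1000) = 0.295849 m3
Vol gravel = 981 / (2.70 * 1000) = 0.363333 m3
Total solid + water volume = 0.98723 m3
Air = (1 - 0.98723) * 100 = 1.28%

1.28


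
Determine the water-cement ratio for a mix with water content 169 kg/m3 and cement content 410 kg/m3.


w/c = water / cement
w/c = 169 / 410 = 0.412

0.412


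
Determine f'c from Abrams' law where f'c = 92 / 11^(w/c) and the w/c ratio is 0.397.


f'c = 92 / 11^0.397
= 92 / 2.591
= 35.51 MPa

35.51


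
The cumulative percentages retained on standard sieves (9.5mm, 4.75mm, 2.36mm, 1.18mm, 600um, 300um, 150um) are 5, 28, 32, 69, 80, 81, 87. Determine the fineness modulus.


FM = sum(cumulative % retained) / 100
= 382 / 100
= 3.82

3.82


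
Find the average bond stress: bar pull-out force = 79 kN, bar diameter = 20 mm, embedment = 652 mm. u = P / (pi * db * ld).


u = P / (pi * db * ld)
= 79 * 1000 / (pi * 20 * 652)
= 1.928 MPa

1.928


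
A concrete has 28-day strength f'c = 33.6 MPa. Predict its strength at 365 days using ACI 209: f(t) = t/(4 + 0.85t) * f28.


f(365) = 365 / (4 + 0.85 * 365) * 33.6
= 365 / 314.25 * 33.6
= 39.03 MPa

39.03


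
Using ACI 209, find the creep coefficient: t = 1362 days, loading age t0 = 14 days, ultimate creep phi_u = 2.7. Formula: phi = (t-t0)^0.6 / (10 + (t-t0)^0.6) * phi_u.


dt = 1362 - 14 = 1348
phi = 1348^0.6 / (10 + 1348^0.6) * 2.7
= 2.384

2.384


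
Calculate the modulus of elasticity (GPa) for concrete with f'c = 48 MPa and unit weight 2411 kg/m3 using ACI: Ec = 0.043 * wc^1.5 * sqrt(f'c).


Ec = 0.043 * 2411^1.5 * sqrt(48) / 1000
= 35.27 GPa

35.27


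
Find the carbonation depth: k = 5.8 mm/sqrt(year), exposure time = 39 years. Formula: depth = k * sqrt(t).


depth = k * sqrt(t)
= 5.8 * sqrt(39)
= 36.22 mm

36.22


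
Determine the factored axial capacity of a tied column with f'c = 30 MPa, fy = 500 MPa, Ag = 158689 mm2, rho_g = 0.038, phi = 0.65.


Ast = rho * Ag = 0.038 * 158689 = 6030.182 mm2
phi*Pn = 0.65 * 0.80 * (0.85 * 30 * (158689 - 6030.182) + 500 * 6030.182) / 1000
= 3592.1 kN

3592.1


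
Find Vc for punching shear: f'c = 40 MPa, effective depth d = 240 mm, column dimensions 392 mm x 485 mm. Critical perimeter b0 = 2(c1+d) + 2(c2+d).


b0 = 2*(392 + 240) + 2*(485 + 240) = 2714 mm
Vc = 0.33 * sqrt(40) * 2714 * 240 / 1000
= 1359.46 kN

1359.46


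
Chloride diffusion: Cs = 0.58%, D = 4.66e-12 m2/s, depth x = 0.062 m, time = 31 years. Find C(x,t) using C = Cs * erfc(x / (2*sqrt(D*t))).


t_seconds = 31 * 365.25 * 24 * 3600 = 978285600.0 s
arg = 0.062 / (2 * sqrt(4.66e-12 * 978285600.0))
= 0.4591
erfc(0.4591) = 0.5161
C = 0.58 * 0.5161 = 0.2994%

0.2994


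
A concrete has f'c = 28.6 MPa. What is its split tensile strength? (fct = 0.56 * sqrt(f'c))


fct = 0.56 * sqrt(28.6)
= 0.56 * 5.348
= 2.995 MPa

2.995


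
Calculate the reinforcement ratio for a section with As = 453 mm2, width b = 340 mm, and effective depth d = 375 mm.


rho = As / (b * d)
= 453 / (340 * 375)
= 0.0036

0.0036


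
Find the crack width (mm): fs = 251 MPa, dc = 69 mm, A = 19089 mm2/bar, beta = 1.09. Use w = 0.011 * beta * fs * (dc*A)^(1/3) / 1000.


w = 0.011 * beta * fs * (dc * A)^(1/3) / 1000
= 0.011 * 1.09 * 251 * (69 * 19089)^(1/3) / 1000
= 0.33 mm

0.33


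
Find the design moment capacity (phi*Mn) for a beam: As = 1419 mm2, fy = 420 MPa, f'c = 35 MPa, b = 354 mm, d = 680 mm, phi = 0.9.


a = As * fy / (0.85 * f'c * b)
= 1419 * 420 / (0.85 * 35 * 354)
= 56.5902 mm
Mn = As * fy * (d - a/2) / 10^6
= 388.4031 kN-m
phi*Mn = 0.9 * 388.4031 = 349.56 kN-m

349.56


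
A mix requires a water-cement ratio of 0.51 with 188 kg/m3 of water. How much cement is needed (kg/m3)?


Cement = water / (w/c)
= 188 / 0.51
= 368.6 kg/m3

368.6


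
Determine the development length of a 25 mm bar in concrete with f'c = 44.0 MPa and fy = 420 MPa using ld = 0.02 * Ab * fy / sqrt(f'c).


Ab = pi * 25^2 / 4 = 490.874 mm2
ld = 0.02 * 490.874 * 420 / sqrt(44.0)
= 621.6 mm

621.6


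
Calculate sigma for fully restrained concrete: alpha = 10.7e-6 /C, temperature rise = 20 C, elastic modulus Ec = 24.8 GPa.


sigma = alpha * dT * Ec
= 10.7e-6 * 20 * 24.8 * 1000
= 5.307 MPa

5.307


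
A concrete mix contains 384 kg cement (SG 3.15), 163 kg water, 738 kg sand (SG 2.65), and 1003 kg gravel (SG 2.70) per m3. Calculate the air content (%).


Vol cement = 384 / (3.15 * 1000) = 0.121905 m3
Vol water = 163 / 1000 = 0.163 m3
Vol sand = 738 / (2.65 * 1000) = 0.278491 m3
Vol gravel = 1003 / (2.70 * 1000) = 0.371481 m3
Total solid + water volume = 0.934877 m3
Air = (1 - 0.934877) * 100 = 6.51%

6.51


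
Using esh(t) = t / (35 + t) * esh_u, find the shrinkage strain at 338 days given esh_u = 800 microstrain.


esh(338) = 338 / (35 + 338) * 800
= 338 / 373 * 800
= 724.9 microstrain

724.9


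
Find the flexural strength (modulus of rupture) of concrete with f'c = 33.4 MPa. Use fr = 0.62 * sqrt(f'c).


fr = 0.62 * sqrt(33.4)
= 3.583 MPa

3.583


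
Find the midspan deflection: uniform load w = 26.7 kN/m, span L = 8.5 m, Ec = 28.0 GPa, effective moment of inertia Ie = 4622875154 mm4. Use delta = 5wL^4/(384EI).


Convert: L = 8.5 m = 8500 mm, Ec = 28.0 GPa = 28000 MPa
delta = 5 * 26.7 * 8500^4 / (384 * 28000 * 4622875154)
= 14.02 mm

14.02


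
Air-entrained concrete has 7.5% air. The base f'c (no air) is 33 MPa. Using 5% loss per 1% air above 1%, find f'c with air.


Strength loss = (7.5 - 1) * 5 = 32.5%
f'c = 33 * (1 - 32.5/100)
= 22.28 MPa

22.28


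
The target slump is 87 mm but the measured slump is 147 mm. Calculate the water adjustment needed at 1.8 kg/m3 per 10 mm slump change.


Difference = 87 - 147 = -60 mm
Water adjustment = -60 * 1.8 / 10 = -10.8 kg/m3

-10.8


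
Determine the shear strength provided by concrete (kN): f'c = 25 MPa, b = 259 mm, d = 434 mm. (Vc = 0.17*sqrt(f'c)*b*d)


Vc = 0.17 * sqrt(25) * 259 * 434 / 1000
= 95.55 kN

95.55


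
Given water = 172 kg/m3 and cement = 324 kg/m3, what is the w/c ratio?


w/c = water / cement
w/c = 172 / 324 = 0.531

0.531


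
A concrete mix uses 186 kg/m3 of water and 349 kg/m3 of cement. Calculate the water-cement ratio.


w/c = water / cement
w/c = 186 / 349 = 0.533

0.533


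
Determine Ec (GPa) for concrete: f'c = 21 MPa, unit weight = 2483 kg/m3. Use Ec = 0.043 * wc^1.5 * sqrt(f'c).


Ec = 0.043 * 2483^1.5 * sqrt(21) / 1000
= 24.38 GPa

24.38


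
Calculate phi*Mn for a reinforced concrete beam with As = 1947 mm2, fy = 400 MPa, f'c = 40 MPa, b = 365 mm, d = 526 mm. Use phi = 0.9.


a = As * fy / (0.85 * f'c * b)
= 1947 * 400 / (0.85 * 40 * 365)
= 62.7558 mm
Mn = As * fy * (d - a/2) / 10^6
= 385.2117 kN-m
phi*Mn = 0.9 * 385.2117 = 346.69 kN-m

346.69


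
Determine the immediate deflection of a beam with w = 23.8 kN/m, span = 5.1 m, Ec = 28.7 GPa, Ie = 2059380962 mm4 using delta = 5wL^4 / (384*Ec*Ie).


Convert: L = 5.1 m = 5100 mm, Ec = 28.7 GPa = 28700 MPa
delta = 5 * 23.8 * 5100^4 / (384 * 28700 * 2059380962)
= 3.55 mm

3.55


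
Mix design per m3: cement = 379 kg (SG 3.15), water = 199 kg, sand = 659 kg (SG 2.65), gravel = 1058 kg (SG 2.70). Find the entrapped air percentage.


Vol cement = 379 / (3.15 * 1000) = 0.120317 m3
Vol water = 199 / 1000 = 0.199 m3
Vol sand = 659 / (2.65 * 1000) = 0.248679 m3
Vol gravel = 1058 / (2.70 * 1000) = 0.391852 m3
Total solid + water volume = 0.959849 m3
Air = (1 - 0.959849) * 100 = 4.02%

4.02


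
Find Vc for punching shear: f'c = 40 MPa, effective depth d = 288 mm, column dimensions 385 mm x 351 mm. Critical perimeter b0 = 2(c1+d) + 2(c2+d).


b0 = 2*(385 + 288) + 2*(351 + 288) = 2624 mm
Vc = 0.33 * sqrt(40) * 2624 * 288 / 1000
= 1577.25 kN

1577.25


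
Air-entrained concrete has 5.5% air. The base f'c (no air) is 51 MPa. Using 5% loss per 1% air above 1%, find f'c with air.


Strength loss = (5.5 - 1) * 5 = 22.5%
f'c = 51 * (1 - 22.5/100)
= 39.52 MPa

39.52


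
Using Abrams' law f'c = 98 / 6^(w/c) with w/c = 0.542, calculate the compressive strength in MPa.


f'c = 98 / 6^0.542
= 98 / 2.641
= 37.11 MPa

37.11


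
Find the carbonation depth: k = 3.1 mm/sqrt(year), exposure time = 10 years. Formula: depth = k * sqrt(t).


depth = k * sqrt(t)
= 3.1 * sqrt(10)
= 9.8 mm

9.8


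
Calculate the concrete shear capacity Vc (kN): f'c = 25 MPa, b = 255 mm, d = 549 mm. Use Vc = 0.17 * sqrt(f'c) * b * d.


Vc = 0.17 * sqrt(25) * 255 * 549 / 1000
= 119.0 kN

119.0


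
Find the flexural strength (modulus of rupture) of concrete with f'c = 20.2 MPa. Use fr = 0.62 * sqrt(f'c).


fr = 0.62 * sqrt(20.2)
= 2.787 MPa

2.787


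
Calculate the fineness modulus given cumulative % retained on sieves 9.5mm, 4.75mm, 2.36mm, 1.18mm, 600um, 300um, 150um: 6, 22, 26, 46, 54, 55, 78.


FM = sum(cumulative % retained) / 100
= 287 / 100
= 2.87

2.87


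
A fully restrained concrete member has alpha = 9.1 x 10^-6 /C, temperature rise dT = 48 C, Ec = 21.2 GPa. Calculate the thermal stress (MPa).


sigma = alpha * dT * Ec
= 9.1e-6 * 48 * 21.2 * 1000
= 9.26 MPa

9.26


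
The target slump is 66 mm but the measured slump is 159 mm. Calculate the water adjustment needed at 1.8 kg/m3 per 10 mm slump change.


Difference = 66 - 159 = -93 mm
Water adjustment = -93 * 1.8 / 10 = -16.7 kg/m3

-16.7


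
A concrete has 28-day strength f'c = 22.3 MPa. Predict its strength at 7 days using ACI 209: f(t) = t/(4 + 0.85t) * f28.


f(7) = 7 / (4 + 0.85 * 7) * 22.3
= 7 / 9.95 * 22.3
= 15.69 MPa

15.69


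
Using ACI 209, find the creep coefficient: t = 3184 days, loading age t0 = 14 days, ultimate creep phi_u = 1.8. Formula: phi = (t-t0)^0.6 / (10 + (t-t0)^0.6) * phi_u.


dt = 3184 - 14 = 3170
phi = 3170^0.6 / (10 + 3170^0.6) * 1.8
= 1.668

1.668


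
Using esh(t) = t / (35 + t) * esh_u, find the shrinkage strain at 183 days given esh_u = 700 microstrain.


esh(183) = 183 / (35 + 183) * 700
= 183 / 218 * 700
= 587.6 microstrain

587.6


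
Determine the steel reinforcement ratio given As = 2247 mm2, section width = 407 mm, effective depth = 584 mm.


rho = As / (b * d)
= 2247 / (407 * 584)
= 0.0095

0.0095


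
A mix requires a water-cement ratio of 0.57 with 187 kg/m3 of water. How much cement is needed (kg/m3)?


Cement = water / (w/c)
= 187 / 0.57
= 328.1 kg/m3

328.1


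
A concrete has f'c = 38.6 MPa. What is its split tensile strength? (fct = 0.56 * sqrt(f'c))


fct = 0.56 * sqrt(38.6)
= 0.56 * 6.213
= 3.479 MPa

3.479


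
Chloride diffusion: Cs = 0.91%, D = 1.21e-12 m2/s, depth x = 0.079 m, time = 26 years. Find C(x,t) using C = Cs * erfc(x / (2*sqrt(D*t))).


t_seconds = 26 * 365.25 * 24 * 3600 = 820497600.0 s
arg = 0.079 / (2 * sqrt(1.21e-12 * 820497600.0))
= 1.2536
erfc(1.2536) = 0.0762
C = 0.91 * 0.0762 = 0.0694%

0.0694


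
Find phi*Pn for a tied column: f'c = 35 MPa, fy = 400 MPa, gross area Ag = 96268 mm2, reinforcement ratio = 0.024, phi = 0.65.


Ast = rho * Ag = 0.024 * 96268 = 2310.432 mm2
phi*Pn = 0.65 * 0.80 * (0.85 * 35 * (96268 - 2310.432) + 400 * 2310.432) / 1000
= 1934.09 kN

1934.09


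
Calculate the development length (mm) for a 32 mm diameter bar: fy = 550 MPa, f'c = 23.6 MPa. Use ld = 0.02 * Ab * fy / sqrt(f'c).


Ab = pi * 32^2 / 4 = 804.248 mm2
ld = 0.02 * 804.248 * 550 / sqrt(23.6)
= 1821.1 mm

1821.1


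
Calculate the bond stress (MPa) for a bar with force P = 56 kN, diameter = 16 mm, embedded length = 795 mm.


u = P / (pi * db * ld)
= 56 * 1000 / (pi * 16 * 795)
= 1.401 MPa

1.401


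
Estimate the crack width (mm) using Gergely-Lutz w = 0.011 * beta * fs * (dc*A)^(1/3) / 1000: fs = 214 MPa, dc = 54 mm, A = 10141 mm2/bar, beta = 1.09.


w = 0.011 * beta * fs * (dc * A)^(1/3) / 1000
= 0.011 * 1.09 * 214 * (54 * 10141)^(1/3) / 1000
= 0.21 mm

0.21


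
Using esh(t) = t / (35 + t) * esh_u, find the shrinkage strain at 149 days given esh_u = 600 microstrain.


esh(149) = 149 / (35 + 149) * 600
= 149 / 184 * 600
= 485.9 microstrain

485.9


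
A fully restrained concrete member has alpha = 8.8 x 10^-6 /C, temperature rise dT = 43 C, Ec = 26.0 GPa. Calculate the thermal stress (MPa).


sigma = alpha * dT * Ec
= 8.8e-6 * 43 * 26.0 * 1000
= 9.838 MPa

9.838


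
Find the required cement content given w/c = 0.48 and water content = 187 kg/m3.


Cement = water / (w/c)
= 187 / 0.48
= 389.6 kg/m3

389.6


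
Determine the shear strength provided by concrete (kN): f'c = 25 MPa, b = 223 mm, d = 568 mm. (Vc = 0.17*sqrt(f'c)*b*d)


Vc = 0.17 * sqrt(25) * 223 * 568 / 1000
= 107.66 kN

107.66


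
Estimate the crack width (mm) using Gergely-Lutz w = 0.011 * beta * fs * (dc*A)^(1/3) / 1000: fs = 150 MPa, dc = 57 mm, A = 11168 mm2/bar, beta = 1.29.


w = 0.011 * beta * fs * (dc * A)^(1/3) / 1000
= 0.011 * 1.29 * 150 * (57 * 11168)^(1/3) / 1000
= 0.183 mm

0.183


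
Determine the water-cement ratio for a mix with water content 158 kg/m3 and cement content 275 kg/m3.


w/c = water / cement
w/c = 158 / 275 = 0.575

0.575


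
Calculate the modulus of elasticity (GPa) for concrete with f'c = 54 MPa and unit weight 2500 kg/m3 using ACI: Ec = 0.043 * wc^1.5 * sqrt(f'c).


Ec = 0.043 * 2500^1.5 * sqrt(54) / 1000
= 39.5 GPa

39.5


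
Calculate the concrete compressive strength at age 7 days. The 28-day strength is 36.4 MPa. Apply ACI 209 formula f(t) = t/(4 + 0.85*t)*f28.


f(7) = 7 / (4 + 0.85 * 7) * 36.4
= 7 / 9.95 * 36.4
= 25.61 MPa

25.61


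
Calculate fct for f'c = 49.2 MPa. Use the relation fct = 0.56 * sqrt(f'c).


fct = 0.56 * sqrt(49.2)
= 0.56 * 7.014
= 3.928 MPa

3.928


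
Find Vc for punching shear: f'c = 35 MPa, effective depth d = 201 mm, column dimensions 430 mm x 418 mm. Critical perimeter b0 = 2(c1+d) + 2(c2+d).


b0 = 2*(430 + 201) + 2*(418 + 201) = 2500 mm
Vc = 0.33 * sqrt(35) * 2500 * 201 / 1000
= 981.03 kN

981.03


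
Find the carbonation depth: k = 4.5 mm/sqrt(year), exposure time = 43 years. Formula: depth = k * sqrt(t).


depth = k * sqrt(t)
= 4.5 * sqrt(43)
= 29.51 mm

29.51


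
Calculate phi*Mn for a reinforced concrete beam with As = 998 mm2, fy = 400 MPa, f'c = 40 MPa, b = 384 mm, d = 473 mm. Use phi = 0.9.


a = As * fy / (0.85 * f'c * b)
= 998 * 400 / (0.85 * 40 * 384)
= 30.576 mm
Mn = As * fy * (d - a/2) / 10^6
= 182.7186 kN-m
phi*Mn = 0.9 * 182.7186 = 164.45 kN-m

164.45


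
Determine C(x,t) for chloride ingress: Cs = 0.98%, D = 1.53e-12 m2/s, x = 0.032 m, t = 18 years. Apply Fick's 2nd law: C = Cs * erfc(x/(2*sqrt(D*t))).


t_seconds = 18 * 365.25 * 24 * 3600 = 568036800.0 s
arg = 0.032 / (2 * sqrt(1.53e-12 * 568036800.0))
= 0.5427
erfc(0.5427) = 0.4428
C = 0.98 * 0.4428 = 0.4339%

0.4339


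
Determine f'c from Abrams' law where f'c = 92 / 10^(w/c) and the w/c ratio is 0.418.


f'c = 92 / 10^0.418
= 92 / 2.618
= 35.14 MPa

35.14


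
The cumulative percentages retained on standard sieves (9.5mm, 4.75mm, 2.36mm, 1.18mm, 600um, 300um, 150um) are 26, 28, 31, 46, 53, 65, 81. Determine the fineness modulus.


FM = sum(cumulative % retained) / 100
= 330 / 100
= 3.3

3.3


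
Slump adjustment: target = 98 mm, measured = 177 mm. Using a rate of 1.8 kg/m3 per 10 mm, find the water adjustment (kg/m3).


Difference = 98 - 177 = -79 mm
Water adjustment = -79 * 1.8 / 10 = -14.2 kg/m3

-14.2


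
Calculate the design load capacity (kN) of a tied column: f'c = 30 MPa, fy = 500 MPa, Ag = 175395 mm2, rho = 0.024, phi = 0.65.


Ast = rho * Ag = 0.024 * 175395 = 4209.48 mm2
phi*Pn = 0.65 * 0.80 * (0.85 * 30 * (175395 - 4209.48) + 500 * 4209.48) / 1000
= 3364.38 kN

3364.38


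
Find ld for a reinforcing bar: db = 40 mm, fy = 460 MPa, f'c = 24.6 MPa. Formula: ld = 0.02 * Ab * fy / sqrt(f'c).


Ab = pi * 40^2 / 4 = 1256.637 mm2
ld = 0.02 * 1256.637 * 460 / sqrt(24.6)
= 2330.9 mm

2330.9


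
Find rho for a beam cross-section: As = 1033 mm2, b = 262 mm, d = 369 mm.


rho = As / (b * d)
= 1033 / (262 * 369)
= 0.0107

0.0107


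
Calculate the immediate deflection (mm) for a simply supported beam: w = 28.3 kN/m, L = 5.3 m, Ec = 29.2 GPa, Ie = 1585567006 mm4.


Convert: L = 5.3 m = 5300 mm, Ec = 29.2 GPa = 29200 MPa
delta = 5 * 28.3 * 5300^4 / (384 * 29200 * 1585567006)
= 6.28 mm

6.28


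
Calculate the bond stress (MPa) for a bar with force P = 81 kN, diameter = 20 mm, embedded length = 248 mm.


u = P / (pi * db * ld)
= 81 * 1000 / (pi * 20 * 248)
= 5.198 MPa

5.198


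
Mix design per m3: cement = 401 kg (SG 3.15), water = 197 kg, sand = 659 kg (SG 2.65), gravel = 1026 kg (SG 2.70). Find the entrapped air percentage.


Vol cement = 401 / (3.15 * 1000) = 0.127302 m3
Vol water = 197 / 1000 = 0.197 m3
Vol sand = 659 / (2.65 * 1000) = 0.248679 m3
Vol gravel = 1026 / (2.70 * 1000) = 0.38 m3
Total solid + water volume = 0.952981 m3
Air = (1 - 0.952981) * 100 = 4.7%

4.7


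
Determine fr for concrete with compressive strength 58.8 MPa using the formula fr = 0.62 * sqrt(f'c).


fr = 0.62 * sqrt(58.8)
= 4.754 MPa

4.754


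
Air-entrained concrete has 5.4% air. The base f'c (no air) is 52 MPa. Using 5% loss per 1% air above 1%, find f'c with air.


Strength loss = (5.4 - 1) * 5 = 22.0%
f'c = 52 * (1 - 22.0/100)
= 40.56 MPa

40.56


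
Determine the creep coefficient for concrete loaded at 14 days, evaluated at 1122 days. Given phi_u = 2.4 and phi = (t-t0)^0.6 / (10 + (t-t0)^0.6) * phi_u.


dt = 1122 - 14 = 1108
phi = 1108^0.6 / (10 + 1108^0.6) * 2.4
= 2.089

2.089


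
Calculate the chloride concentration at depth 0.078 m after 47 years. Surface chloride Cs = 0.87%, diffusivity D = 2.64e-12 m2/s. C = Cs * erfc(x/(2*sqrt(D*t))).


t_seconds = 47 * 365.25 * 24 * 3600 = 1483207200.0 s
arg = 0.078 / (2 * sqrt(2.64e-12 * 1483207200.0))
= 0.6232
erfc(0.6232) = 0.3781
C = 0.87 * 0.3781 = 0.3289%

0.3289


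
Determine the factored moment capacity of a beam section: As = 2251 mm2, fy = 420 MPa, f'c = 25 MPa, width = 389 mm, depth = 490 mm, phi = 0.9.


a = As * fy / (0.85 * f'c * b)
= 2251 * 420 / (0.85 * 25 * 389)
= 114.3711 mm
Mn = As * fy * (d - a/2) / 10^6
= 409.1914 kN-m
phi*Mn = 0.9 * 409.1914 = 368.27 kN-m

368.27


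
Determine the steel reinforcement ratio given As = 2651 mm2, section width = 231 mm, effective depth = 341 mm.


rho = As / (b * d)
= 2651 / (231 * 341)
= 0.0337

0.0337


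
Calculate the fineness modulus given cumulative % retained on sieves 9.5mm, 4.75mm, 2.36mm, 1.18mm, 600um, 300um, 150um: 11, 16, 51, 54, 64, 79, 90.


FM = sum(cumulative % retained) / 100
= 365 / 100
= 3.65

3.65


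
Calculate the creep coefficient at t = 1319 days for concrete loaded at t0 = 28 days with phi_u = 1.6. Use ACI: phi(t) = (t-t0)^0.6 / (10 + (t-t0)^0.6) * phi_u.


dt = 1319 - 28 = 1291
phi = 1291^0.6 / (10 + 1291^0.6) * 1.6
= 1.408

1.408


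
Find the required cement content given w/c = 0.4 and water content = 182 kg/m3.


Cement = water / (w/c)
= 182 / 0.4
= 455.0 kg/m3

455.0


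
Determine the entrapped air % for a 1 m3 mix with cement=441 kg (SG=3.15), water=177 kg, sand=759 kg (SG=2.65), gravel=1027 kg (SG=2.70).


Vol cement = 441 / (3.15 * 1000) = 0.14 m3
Vol water = 177 / 1000 = 0.177 m3
Vol sand = 759 / (2.65 * 1000) = 0.286415 m3
Vol gravel = 1027 / (2.70 * 1000) = 0.38037 m3
Total solid + water volume = 0.983785 m3
Air = (1 - 0.983785) * 100 = 1.62%

1.62


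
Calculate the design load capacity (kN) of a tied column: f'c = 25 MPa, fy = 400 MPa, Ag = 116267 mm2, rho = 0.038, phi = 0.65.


Ast = rho * Ag = 0.038 * 116267 = 4418.146 mm2
phi*Pn = 0.65 * 0.80 * (0.85 * 25 * (116267 - 4418.146) + 400 * 4418.146) / 1000
= 2154.9 kN

2154.9


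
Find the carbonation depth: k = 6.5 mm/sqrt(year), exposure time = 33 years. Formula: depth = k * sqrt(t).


depth = k * sqrt(t)
= 6.5 * sqrt(33)
= 37.34 mm

37.34


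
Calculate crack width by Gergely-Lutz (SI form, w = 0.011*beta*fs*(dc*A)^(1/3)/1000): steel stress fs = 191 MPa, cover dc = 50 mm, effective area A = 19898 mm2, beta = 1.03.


w = 0.011 * beta * fs * (dc * A)^(1/3) / 1000
= 0.011 * 1.03 * 191 * (50 * 19898)^(1/3) / 1000
= 0.216 mm

0.216


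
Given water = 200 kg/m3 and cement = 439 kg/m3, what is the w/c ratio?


w/c = water / cement
w/c = 200 / 439 = 0.456

0.456


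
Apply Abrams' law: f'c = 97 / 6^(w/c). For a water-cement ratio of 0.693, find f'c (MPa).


f'c = 97 / 6^0.693
= 97 / 3.461
= 28.02 MPa

28.02


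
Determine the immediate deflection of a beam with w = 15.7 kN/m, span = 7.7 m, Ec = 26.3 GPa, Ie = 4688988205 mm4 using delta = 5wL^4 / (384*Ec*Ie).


Convert: L = 7.7 m = 7700 mm, Ec = 26.3 GPa = 26300 MPa
delta = 5 * 15.7 * 7700^4 / (384 * 26300 * 4688988205)
= 5.83 mm

5.83


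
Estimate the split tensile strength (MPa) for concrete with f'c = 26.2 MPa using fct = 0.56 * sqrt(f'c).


fct = 0.56 * sqrt(26.2)
= 0.56 * 5.119
= 2.866 MPa

2.866


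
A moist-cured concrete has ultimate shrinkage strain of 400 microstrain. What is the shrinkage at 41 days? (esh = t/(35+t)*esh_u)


esh(41) = 41 / (35 + 41) * 400
= 41 / 76 * 400
= 215.8 microstrain

215.8


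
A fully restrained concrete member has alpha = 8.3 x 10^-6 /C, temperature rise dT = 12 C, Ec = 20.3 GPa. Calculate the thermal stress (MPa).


sigma = alpha * dT * Ec
= 8.3e-6 * 12 * 20.3 * 1000
= 2.022 MPa

2.022


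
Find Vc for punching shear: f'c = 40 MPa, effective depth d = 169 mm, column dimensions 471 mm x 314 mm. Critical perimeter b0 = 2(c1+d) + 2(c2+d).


b0 = 2*(471 + 169) + 2*(314 + 169) = 2246 mm
Vc = 0.33 * sqrt(40) * 2246 * 169 / 1000
= 792.21 kN

792.21


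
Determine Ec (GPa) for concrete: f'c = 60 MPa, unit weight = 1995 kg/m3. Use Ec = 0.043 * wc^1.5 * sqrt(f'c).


Ec = 0.043 * 1995^1.5 * sqrt(60) / 1000
= 29.68 GPa

29.68


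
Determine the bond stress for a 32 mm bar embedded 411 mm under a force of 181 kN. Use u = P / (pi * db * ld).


u = P / (pi * db * ld)
= 181 * 1000 / (pi * 32 * 411)
= 4.381 MPa

4.381


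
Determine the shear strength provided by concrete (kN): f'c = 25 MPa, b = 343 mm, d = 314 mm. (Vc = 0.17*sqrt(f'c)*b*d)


Vc = 0.17 * sqrt(25) * 343 * 314 / 1000
= 91.55 kN

91.55


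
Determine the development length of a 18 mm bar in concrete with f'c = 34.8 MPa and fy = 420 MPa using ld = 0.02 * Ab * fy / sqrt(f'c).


Ab = pi * 18^2 / 4 = 254.469 mm2
ld = 0.02 * 254.469 * 420 / sqrt(34.8)
= 362.3 mm

362.3


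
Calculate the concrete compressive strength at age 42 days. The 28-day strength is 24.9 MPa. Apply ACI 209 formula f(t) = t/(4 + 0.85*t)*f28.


f(42) = 42 / (4 + 0.85 * 42) * 24.9
= 42 / 39.7 * 24.9
= 26.34 MPa

26.34


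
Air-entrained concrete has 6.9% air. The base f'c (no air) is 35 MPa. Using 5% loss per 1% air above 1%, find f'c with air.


Strength loss = (6.9 - 1) * 5 = 29.5%
f'c = 35 * (1 - 29.5/100)
= 24.68 MPa

24.68


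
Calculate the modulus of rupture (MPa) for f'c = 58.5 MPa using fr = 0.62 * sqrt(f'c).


fr = 0.62 * sqrt(58.5)
= 4.742 MPa

4.742


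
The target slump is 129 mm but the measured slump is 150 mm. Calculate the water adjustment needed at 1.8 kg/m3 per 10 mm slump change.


Difference = 129 - 150 = -21 mm
Water adjustment = -21 * 1.8 / 10 = -3.8 kg/m3

-3.8


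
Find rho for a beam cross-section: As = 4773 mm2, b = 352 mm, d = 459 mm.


rho = As / (b * d)
= 4773 / (352 * 459)
= 0.0295

0.0295


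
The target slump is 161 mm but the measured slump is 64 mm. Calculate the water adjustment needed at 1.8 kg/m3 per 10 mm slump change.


Difference = 161 - 64 = 97 mm
Water adjustment = 97 * 1.8 / 10 = 17.5 kg/m3

17.5


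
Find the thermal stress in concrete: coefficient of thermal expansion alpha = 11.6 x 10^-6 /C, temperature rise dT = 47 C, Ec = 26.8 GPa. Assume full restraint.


sigma = alpha * dT * Ec
= 11.6e-6 * 47 * 26.8 * 1000
= 14.611 MPa

14.611


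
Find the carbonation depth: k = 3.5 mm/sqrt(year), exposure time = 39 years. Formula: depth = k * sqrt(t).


depth = k * sqrt(t)
= 3.5 * sqrt(39)
= 21.86 mm

21.86


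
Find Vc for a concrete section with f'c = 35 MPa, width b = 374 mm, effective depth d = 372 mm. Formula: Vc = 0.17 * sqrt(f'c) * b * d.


Vc = 0.17 * sqrt(35) * 374 * 372 / 1000
= 139.93 kN

139.93


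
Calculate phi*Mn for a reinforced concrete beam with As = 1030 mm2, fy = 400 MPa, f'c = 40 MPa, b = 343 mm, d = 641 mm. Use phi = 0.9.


a = As * fy / (0.85 * f'c * b)
= 1030 * 400 / (0.85 * 40 * 343)
= 35.3284 mm
Mn = As * fy * (d - a/2) / 10^6
= 256.8143 kN-m
phi*Mn = 0.9 * 256.8143 = 231.13 kN-m

231.13


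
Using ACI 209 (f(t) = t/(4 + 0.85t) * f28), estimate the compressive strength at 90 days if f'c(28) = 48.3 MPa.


f(90) = 90 / (4 + 0.85 * 90) * 48.3
= 90 / 80.5 * 48.3
= 54.0 MPa

54.0


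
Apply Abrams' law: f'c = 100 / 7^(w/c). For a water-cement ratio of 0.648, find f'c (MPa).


f'c = 100 / 7^0.648
= 100 / 3.529
= 28.34 MPa

28.34


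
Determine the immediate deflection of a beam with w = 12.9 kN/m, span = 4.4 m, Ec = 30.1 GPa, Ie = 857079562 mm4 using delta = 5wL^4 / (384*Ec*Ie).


Convert: L = 4.4 m = 4400 mm, Ec = 30.1 GPa = 30100 MPa
delta = 5 * 12.9 * 4400^4 / (384 * 30100 * 857079562)
= 2.44 mm

2.44


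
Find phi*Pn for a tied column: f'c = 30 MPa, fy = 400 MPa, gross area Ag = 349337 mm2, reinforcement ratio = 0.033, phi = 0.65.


Ast = rho * Ag = 0.033 * 349337 = 11528.121 mm2
phi*Pn = 0.65 * 0.80 * (0.85 * 30 * (349337 - 11528.121) + 400 * 11528.121) / 1000
= 6877.19 kN

6877.19


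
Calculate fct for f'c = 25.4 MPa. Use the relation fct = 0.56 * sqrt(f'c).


fct = 0.56 * sqrt(25.4)
= 0.56 * 5.04
= 2.822 MPa

2.822


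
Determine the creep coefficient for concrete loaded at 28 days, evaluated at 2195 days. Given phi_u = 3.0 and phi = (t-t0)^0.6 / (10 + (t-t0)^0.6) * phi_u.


dt = 2195 - 28 = 2167
phi = 2167^0.6 / (10 + 2167^0.6) * 3.0
= 2.728

2.728


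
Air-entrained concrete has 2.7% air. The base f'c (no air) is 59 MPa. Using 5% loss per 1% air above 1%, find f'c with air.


Strength loss = (2.7 - 1) * 5 = 8.5%
f'c = 59 * (1 - 8.5/100)
= 53.98 MPa

53.98


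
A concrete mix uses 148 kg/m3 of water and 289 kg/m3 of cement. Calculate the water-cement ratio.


w/c = water / cement
w/c = 148 / 289 = 0.512

0.512


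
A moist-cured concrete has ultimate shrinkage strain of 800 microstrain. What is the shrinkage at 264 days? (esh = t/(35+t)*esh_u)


esh(264) = 264 / (35 + 264) * 800
= 264 / 299 * 800
= 706.4 microstrain

706.4


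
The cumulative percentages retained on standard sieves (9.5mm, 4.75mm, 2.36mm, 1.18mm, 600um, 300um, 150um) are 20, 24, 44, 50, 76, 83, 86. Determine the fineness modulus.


FM = sum(cumulative % retained) / 100
= 383 / 100
= 3.83

3.83


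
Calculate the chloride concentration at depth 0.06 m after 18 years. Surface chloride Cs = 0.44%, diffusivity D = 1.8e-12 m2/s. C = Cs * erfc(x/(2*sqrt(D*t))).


t_seconds = 18 * 365.25 * 24 * 3600 = 568036800.0 s
arg = 0.06 / (2 * sqrt(1.8e-12 * 568036800.0))
= 0.9382
erfc(0.9382) = 0.1846
C = 0.44 * 0.1846 = 0.0812%

0.0812


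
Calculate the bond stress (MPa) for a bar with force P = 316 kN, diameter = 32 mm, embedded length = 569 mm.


u = P / (pi * db * ld)
= 316 * 1000 / (pi * 32 * 569)
= 5.524 MPa

5.524


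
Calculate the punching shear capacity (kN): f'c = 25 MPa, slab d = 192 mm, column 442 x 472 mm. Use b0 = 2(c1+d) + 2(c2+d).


b0 = 2*(442 + 192) + 2*(472 + 192) = 2596 mm
Vc = 0.33 * sqrt(25) * 2596 * 192 / 1000
= 822.41 kN

822.41


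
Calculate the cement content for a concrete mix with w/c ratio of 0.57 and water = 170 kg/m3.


Cement = water / (w/c)
= 170 / 0.57
= 298.2 kg/m3

298.2


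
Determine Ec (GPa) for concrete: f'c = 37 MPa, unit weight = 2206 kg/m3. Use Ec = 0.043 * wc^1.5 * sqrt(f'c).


Ec = 0.043 * 2206^1.5 * sqrt(37) / 1000
= 27.1 GPa

27.1


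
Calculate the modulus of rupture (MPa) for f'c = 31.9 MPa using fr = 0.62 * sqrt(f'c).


fr = 0.62 * sqrt(31.9)
= 3.502 MPa

3.502


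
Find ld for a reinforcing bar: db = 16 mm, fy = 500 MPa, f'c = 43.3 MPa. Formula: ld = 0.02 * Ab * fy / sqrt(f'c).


Ab = pi * 16^2 / 4 = 201.062 mm2
ld = 0.02 * 201.062 * 500 / sqrt(43.3)
= 305.6 mm

305.6


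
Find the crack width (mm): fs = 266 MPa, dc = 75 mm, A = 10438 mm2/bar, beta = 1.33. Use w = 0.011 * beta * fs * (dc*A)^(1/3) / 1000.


w = 0.011 * beta * fs * (dc * A)^(1/3) / 1000
= 0.011 * 1.33 * 266 * (75 * 10438)^(1/3) / 1000
= 0.359 mm

0.359


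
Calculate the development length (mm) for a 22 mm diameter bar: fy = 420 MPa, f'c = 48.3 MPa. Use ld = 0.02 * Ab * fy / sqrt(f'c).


Ab = pi * 22^2 / 4 = 380.133 mm2
ld = 0.02 * 380.133 * 420 / sqrt(48.3)
= 459.5 mm

459.5


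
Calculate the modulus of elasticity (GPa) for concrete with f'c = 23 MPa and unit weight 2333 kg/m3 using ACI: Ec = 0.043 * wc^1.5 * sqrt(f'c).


Ec = 0.043 * 2333^1.5 * sqrt(23) / 1000
= 23.24 GPa

23.24


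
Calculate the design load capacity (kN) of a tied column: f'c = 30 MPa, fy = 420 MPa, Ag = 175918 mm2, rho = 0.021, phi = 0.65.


Ast = rho * Ag = 0.021 * 175918 = 3694.278 mm2
phi*Pn = 0.65 * 0.80 * (0.85 * 30 * (175918 - 3694.278) + 420 * 3694.278) / 1000
= 3090.52 kN

3090.52


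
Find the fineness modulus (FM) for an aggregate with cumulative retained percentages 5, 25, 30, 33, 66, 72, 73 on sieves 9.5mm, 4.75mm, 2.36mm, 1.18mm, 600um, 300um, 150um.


FM = sum(cumulative % retained) / 100
= 304 / 100
= 3.04

3.04


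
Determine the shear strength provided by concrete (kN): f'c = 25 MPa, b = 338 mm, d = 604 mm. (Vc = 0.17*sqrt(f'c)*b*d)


Vc = 0.17 * sqrt(25) * 338 * 604 / 1000
= 173.53 kN

173.53


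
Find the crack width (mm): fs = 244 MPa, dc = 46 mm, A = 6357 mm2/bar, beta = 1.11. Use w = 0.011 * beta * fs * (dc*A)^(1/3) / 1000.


w = 0.011 * beta * fs * (dc * A)^(1/3) / 1000
= 0.011 * 1.11 * 244 * (46 * 6357)^(1/3) / 1000
= 0.198 mm

0.198


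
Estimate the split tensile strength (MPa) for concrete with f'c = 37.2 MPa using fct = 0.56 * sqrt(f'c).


fct = 0.56 * sqrt(37.2)
= 0.56 * 6.099
= 3.416 MPa

3.416


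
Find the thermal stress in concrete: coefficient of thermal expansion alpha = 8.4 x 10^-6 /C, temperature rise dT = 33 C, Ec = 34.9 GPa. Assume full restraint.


sigma = alpha * dT * Ec
= 8.4e-6 * 33 * 34.9 * 1000
= 9.674 MPa

9.674


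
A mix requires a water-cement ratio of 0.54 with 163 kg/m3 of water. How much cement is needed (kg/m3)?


Cement = water / (w/c)
= 163 / 0.54
= 301.9 kg/m3

301.9


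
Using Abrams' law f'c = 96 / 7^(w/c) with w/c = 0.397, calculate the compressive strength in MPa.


f'c = 96 / 7^0.397
= 96 / 2.165
= 44.34 MPa

44.34


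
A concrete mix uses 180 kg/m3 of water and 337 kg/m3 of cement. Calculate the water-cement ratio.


w/c = water / cement
w/c = 180 / 337 = 0.534

0.534


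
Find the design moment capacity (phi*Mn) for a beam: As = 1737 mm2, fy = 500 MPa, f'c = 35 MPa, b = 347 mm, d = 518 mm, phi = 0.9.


a = As * fy / (0.85 * f'c * b)
= 1737 * 500 / (0.85 * 35 * 347)
= 84.1305 mm
Mn = As * fy * (d - a/2) / 10^6
= 413.3493 kN-m
phi*Mn = 0.9 * 413.3493 = 372.01 kN-m

372.01


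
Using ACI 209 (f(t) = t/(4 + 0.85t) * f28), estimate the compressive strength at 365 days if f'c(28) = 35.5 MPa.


f(365) = 365 / (4 + 0.85 * 365) * 35.5
= 365 / 314.25 * 35.5
= 41.23 MPa

41.23


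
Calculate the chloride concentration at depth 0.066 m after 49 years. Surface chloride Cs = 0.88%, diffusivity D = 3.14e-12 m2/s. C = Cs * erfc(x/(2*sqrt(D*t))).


t_seconds = 49 * 365.25 * 24 * 3600 = 1546322400.0 s
arg = 0.066 / (2 * sqrt(3.14e-12 * 1546322400.0))
= 0.4736
erfc(0.4736) = 0.503
C = 0.88 * 0.503 = 0.4427%

0.4427


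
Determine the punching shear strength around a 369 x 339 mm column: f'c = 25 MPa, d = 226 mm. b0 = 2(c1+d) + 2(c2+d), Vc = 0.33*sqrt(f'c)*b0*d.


b0 = 2*(369 + 226) + 2*(339 + 226) = 2320 mm
Vc = 0.33 * sqrt(25) * 2320 * 226 / 1000
= 865.13 kN

865.13


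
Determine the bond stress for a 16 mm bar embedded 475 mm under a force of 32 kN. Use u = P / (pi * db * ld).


u = P / (pi * db * ld)
= 32 * 1000 / (pi * 16 * 475)
= 1.34 MPa

1.34


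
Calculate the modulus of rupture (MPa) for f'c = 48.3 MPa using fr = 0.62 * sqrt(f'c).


fr = 0.62 * sqrt(48.3)
= 4.309 MPa

4.309


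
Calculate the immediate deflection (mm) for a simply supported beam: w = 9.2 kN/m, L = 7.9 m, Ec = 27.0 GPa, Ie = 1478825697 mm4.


Convert: L = 7.9 m = 7900 mm, Ec = 27.0 GPa = 27000 MPa
delta = 5 * 9.2 * 7900^4 / (384 * 27000 * 1478825697)
= 11.69 mm

11.69


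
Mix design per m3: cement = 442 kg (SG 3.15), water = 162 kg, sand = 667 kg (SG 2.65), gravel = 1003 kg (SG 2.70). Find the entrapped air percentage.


Vol cement = 442 / (3.15 * 1000) = 0.140317 m3
Vol water = 162 / 1000 = 0.162 m3
Vol sand = 667 / (2.65 * 1000) = 0.251698 m3
Vol gravel = 1003 / (2.70 * 1000) = 0.371481 m3
Total solid + water volume = 0.925497 m3
Air = (1 - 0.925497) * 100 = 7.45%

7.45


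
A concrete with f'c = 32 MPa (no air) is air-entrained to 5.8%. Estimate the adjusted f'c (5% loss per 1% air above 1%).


Strength loss = (5.8 - 1) * 5 = 24.0%
f'c = 32 * (1 - 24.0/100)
= 24.32 MPa

24.32


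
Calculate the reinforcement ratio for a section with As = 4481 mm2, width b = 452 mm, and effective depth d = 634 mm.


rho = As / (b * d)
= 4481 / (452 * 634)
= 0.0156

0.0156


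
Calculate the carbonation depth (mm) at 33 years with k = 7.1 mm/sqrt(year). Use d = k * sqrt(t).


depth = k * sqrt(t)
= 7.1 * sqrt(33)
= 40.79 mm

40.79


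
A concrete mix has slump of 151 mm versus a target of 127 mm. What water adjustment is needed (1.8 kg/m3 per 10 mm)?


Difference = 127 - 151 = -24 mm
Water adjustment = -24 * 1.8 / 10 = -4.3 kg/m3

-4.3


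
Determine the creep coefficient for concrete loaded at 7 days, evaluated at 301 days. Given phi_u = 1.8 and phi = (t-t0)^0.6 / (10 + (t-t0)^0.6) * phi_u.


dt = 301 - 7 = 294
phi = 294^0.6 / (10 + 294^0.6) * 1.8
= 1.353

1.353
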